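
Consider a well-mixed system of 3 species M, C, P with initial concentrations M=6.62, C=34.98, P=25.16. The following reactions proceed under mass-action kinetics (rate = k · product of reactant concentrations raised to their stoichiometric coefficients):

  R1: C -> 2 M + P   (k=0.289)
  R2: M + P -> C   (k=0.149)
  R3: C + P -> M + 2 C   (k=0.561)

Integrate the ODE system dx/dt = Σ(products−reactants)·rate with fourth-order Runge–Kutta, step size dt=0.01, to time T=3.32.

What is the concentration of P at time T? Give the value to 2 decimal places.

P at T = 0.30

RK4 with dt=0.01: 332 steps to T=3.32. Trajectory (selected grid times):
t=0.00: M=6.62 C=34.98 P=25.16
t=0.37: M=43.66 C=59.71 P=0.43
t=0.74: M=60.44 C=59.73 P=0.41
t=1.11: M=76.63 C=59.75 P=0.39
t=1.48: M=92.32 C=59.77 P=0.37
t=1.84: M=107.17 C=59.79 P=0.35
t=2.21: M=122.04 C=59.81 P=0.33
t=2.58: M=136.57 C=59.82 P=0.32
t=2.95: M=150.78 C=59.83 P=0.31
t=3.32: M=164.71 C=59.84 P=0.30
Read off P at T=3.32: 0.30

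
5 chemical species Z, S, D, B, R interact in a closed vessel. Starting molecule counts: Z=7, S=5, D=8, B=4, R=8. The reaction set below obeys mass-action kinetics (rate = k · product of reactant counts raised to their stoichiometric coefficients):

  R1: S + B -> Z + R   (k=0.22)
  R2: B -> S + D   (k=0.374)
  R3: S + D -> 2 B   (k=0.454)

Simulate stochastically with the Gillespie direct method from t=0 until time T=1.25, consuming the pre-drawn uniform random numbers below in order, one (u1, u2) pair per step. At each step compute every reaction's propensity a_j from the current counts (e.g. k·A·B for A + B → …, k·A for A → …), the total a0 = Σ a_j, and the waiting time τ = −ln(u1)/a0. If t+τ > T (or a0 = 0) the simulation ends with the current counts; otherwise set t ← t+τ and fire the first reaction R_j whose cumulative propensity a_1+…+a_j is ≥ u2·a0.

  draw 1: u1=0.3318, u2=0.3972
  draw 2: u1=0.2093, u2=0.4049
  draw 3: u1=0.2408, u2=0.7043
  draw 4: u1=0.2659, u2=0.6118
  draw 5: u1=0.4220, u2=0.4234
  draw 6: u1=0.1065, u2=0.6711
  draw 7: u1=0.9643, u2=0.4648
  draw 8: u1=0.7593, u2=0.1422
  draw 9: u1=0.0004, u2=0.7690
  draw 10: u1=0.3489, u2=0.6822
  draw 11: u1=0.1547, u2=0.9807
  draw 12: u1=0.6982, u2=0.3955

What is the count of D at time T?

D at T = 4

t=0.000: Z=7 S=5 D=8 B=4 R=8
Draw 1: a1=4.400, a2=1.496, a3=18.160, a0=24.056; τ=−ln(0.3318)/24.056=0.046 → t=0.046; u2·a0=0.3972·24.056=9.555; a1+a2=5.896 < 9.555 ≤ a1+…+a3=24.056 → R3 fires; Z=7 S=4 D=7 B=6 R=8
Draw 2: a1=5.280, a2=2.244, a3=12.712, a0=20.236; τ=−ln(0.2093)/20.236=0.077 → t=0.123; u2·a0=0.4049·20.236=8.194; a1+a2=7.524 < 8.194 ≤ a1+…+a3=20.236 → R3 fires; Z=7 S=3 D=6 B=8 R=8
Draw 3: a1=5.280, a2=2.992, a3=8.172, a0=16.444; τ=−ln(0.2408)/16.444=0.087 → t=0.210; u2·a0=0.7043·16.444=11.582; a1+a2=8.272 < 11.582 ≤ a1+…+a3=16.444 → R3 fires; Z=7 S=2 D=5 B=10 R=8
Draw 4: a1=4.400, a2=3.740, a3=4.540, a0=12.680; τ=−ln(0.2659)/12.680=0.104 → t=0.314; u2·a0=0.6118·12.680=7.758; a1=4.400 < 7.758 ≤ a1+a2=8.140 → R2 fires; Z=7 S=3 D=6 B=9 R=8
Draw 5: a1=5.940, a2=3.366, a3=8.172, a0=17.478; τ=−ln(0.4220)/17.478=0.049 → t=0.364; u2·a0=0.4234·17.478=7.400; a1=5.940 < 7.400 ≤ a1+a2=9.306 → R2 fires; Z=7 S=4 D=7 B=8 R=8
Draw 6: a1=7.040, a2=2.992, a3=12.712, a0=22.744; τ=−ln(0.1065)/22.744=0.098 → t=0.462; u2·a0=0.6711·22.744=15.263; a1+a2=10.032 < 15.263 ≤ a1+…+a3=22.744 → R3 fires; Z=7 S=3 D=6 B=10 R=8
Draw 7: a1=6.600, a2=3.740, a3=8.172, a0=18.512; τ=−ln(0.9643)/18.512=0.002 → t=0.464; u2·a0=0.4648·18.512=8.604; a1=6.600 < 8.604 ≤ a1+a2=10.340 → R2 fires; Z=7 S=4 D=7 B=9 R=8
Draw 8: a1=7.920, a2=3.366, a3=12.712, a0=23.998; τ=−ln(0.7593)/23.998=0.011 → t=0.475; u2·a0=0.1422·23.998=3.413 ≤ a1=7.920 → R1 fires; Z=8 S=3 D=7 B=8 R=9
Draw 9: a1=5.280, a2=2.992, a3=9.534, a0=17.806; τ=−ln(0.0004)/17.806=0.439 → t=0.915; u2·a0=0.7690·17.806=13.693; a1+a2=8.272 < 13.693 ≤ a1+…+a3=17.806 → R3 fires; Z=8 S=2 D=6 B=10 R=9
Draw 10: a1=4.400, a2=3.740, a3=5.448, a0=13.588; τ=−ln(0.3489)/13.588=0.077 → t=0.992; u2·a0=0.6822·13.588=9.270; a1+a2=8.140 < 9.270 ≤ a1+…+a3=13.588 → R3 fires; Z=8 S=1 D=5 B=12 R=9
Draw 11: a1=2.640, a2=4.488, a3=2.270, a0=9.398; τ=−ln(0.1547)/9.398=0.199 → t=1.191; u2·a0=0.9807·9.398=9.217; a1+a2=7.128 < 9.217 ≤ a1+…+a3=9.398 → R3 fires; Z=8 S=0 D=4 B=14 R=9
Draw 12: a1=0.000, a2=5.236, a3=0.000, a0=5.236; τ=−ln(0.6982)/5.236=0.069 → t=1.260 > T=1.25: stop.
Read off D at T=1.25: 4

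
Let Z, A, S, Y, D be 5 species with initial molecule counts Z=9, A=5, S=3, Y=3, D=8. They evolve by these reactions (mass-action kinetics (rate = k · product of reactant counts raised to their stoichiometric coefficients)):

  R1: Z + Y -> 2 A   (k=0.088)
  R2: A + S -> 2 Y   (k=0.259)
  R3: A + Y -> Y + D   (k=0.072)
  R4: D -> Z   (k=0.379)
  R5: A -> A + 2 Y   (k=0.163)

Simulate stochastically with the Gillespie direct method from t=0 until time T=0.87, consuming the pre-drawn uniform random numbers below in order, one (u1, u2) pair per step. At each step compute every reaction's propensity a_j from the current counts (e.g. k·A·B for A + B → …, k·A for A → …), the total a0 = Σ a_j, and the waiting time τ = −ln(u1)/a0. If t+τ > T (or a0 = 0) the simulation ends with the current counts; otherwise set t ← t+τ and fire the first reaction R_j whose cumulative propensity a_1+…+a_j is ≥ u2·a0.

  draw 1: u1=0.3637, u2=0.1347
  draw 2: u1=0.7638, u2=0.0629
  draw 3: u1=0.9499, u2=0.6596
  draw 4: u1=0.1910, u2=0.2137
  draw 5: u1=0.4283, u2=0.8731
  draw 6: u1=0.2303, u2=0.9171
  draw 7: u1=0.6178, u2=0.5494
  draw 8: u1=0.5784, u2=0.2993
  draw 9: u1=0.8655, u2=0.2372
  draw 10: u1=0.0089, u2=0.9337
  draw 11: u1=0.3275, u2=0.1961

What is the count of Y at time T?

t=0.000: Z=9 A=5 S=3 Y=3 D=8
Draw 1: a1=2.376, a2=3.885, a3=1.080, a4=3.032, a5=0.815, a0=11.188; τ=−ln(0.3637)/11.188=0.090 → t=0.090; u2·a0=0.1347·11.188=1.507 ≤ a1=2.376 → R1 fires; Z=8 A=7 S=3 Y=2 D=8
Draw 2: a1=1.408, a2=5.439, a3=1.008, a4=3.032, a5=1.141, a0=12.028; τ=−ln(0.7638)/12.028=0.022 → t=0.113; u2·a0=0.0629·12.028=0.757 ≤ a1=1.408 → R1 fires; Z=7 A=9 S=3 Y=1 D=8
Draw 3: a1=0.616, a2=6.993, a3=0.648, a4=3.032, a5=1.467, a0=12.756; τ=−ln(0.9499)/12.756=0.004 → t=0.117; u2·a0=0.6596·12.756=8.414; a1+…+a3=8.257 < 8.414 ≤ a1+…+a4=11.289 → R4 fires; Z=8 A=9 S=3 Y=1 D=7
Draw 4: a1=0.704, a2=6.993, a3=0.648, a4=2.653, a5=1.467, a0=12.465; τ=−ln(0.1910)/12.465=0.133 → t=0.250; u2·a0=0.2137·12.465=2.664; a1=0.704 < 2.664 ≤ a1+a2=7.697 → R2 fires; Z=8 A=8 S=2 Y=3 D=7
Draw 5: a1=2.112, a2=4.144, a3=1.728, a4=2.653, a5=1.304, a0=11.941; τ=−ln(0.4283)/11.941=0.071 → t=0.321; u2·a0=0.8731·11.941=10.426; a1+…+a3=7.984 < 10.426 ≤ a1+…+a4=10.637 → R4 fires; Z=9 A=8 S=2 Y=3 D=6
Draw 6: a1=2.376, a2=4.144, a3=1.728, a4=2.274, a5=1.304, a0=11.826; τ=−ln(0.2303)/11.826=0.124 → t=0.445; u2·a0=0.9171·11.826=10.846; a1+…+a4=10.522 < 10.846 ≤ a1+…+a5=11.826 → R5 fires; Z=9 A=8 S=2 Y=5 D=6
Draw 7: a1=3.960, a2=4.144, a3=2.880, a4=2.274, a5=1.304, a0=14.562; τ=−ln(0.6178)/14.562=0.033 → t=0.478; u2·a0=0.5494·14.562=8.000; a1=3.960 < 8.000 ≤ a1+a2=8.104 → R2 fires; Z=9 A=7 S=1 Y=7 D=6
Draw 8: a1=5.544, a2=1.813, a3=3.528, a4=2.274, a5=1.141, a0=14.300; τ=−ln(0.5784)/14.300=0.038 → t=0.516; u2·a0=0.2993·14.300=4.280 ≤ a1=5.544 → R1 fires; Z=8 A=9 S=1 Y=6 D=6
Draw 9: a1=4.224, a2=2.331, a3=3.888, a4=2.274, a5=1.467, a0=14.184; τ=−ln(0.8655)/14.184=0.010 → t=0.526; u2·a0=0.2372·14.184=3.364 ≤ a1=4.224 → R1 fires; Z=7 A=11 S=1 Y=5 D=6
Draw 10: a1=3.080, a2=2.849, a3=3.960, a4=2.274, a5=1.793, a0=13.956; τ=−ln(0.0089)/13.956=0.338 → t=0.865; u2·a0=0.9337·13.956=13.031; a1+…+a4=12.163 < 13.031 ≤ a1+…+a5=13.956 → R5 fires; Z=7 A=11 S=1 Y=7 D=6
Draw 11: a1=4.312, a2=2.849, a3=5.544, a4=2.274, a5=1.793, a0=16.772; τ=−ln(0.3275)/16.772=0.067 → t=0.931 > T=0.87: stop.
Read off Y at T=0.87: 7

Y at T = 7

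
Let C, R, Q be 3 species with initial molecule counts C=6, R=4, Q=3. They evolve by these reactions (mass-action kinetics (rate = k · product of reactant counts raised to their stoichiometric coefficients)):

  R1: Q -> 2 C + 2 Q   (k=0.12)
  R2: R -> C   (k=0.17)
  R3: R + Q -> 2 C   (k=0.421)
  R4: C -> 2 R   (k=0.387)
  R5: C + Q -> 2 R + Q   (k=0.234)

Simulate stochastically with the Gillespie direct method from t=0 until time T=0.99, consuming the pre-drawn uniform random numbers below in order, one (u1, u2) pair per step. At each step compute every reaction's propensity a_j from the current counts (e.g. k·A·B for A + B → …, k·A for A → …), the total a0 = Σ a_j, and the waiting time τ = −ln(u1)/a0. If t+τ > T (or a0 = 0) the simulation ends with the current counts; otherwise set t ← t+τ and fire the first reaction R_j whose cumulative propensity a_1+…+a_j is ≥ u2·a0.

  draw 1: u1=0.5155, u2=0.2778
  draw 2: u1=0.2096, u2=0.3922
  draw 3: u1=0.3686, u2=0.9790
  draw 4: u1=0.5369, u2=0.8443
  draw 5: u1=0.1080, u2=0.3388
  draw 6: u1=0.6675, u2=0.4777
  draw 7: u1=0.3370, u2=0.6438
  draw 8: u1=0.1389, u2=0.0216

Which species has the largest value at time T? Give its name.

t=0.000: C=6 R=4 Q=3
Draw 1: a1=0.360, a2=0.680, a3=5.052, a4=2.322, a5=4.212, a0=12.626; τ=−ln(0.5155)/12.626=0.052 → t=0.052; u2·a0=0.2778·12.626=3.508; a1+a2=1.040 < 3.508 ≤ a1+…+a3=6.092 → R3 fires; C=8 R=3 Q=2
Draw 2: a1=0.240, a2=0.510, a3=2.526, a4=3.096, a5=3.744, a0=10.116; τ=−ln(0.2096)/10.116=0.154 → t=0.207; u2·a0=0.3922·10.116=3.967; a1+…+a3=3.276 < 3.967 ≤ a1+…+a4=6.372 → R4 fires; C=7 R=5 Q=2
Draw 3: a1=0.240, a2=0.850, a3=4.210, a4=2.709, a5=3.276, a0=11.285; τ=−ln(0.3686)/11.285=0.088 → t=0.295; u2·a0=0.9790·11.285=11.048; a1+…+a4=8.009 < 11.048 ≤ a1+…+a5=11.285 → R5 fires; C=6 R=7 Q=2
Draw 4: a1=0.240, a2=1.190, a3=5.894, a4=2.322, a5=2.808, a0=12.454; τ=−ln(0.5369)/12.454=0.050 → t=0.345; u2·a0=0.8443·12.454=10.515; a1+…+a4=9.646 < 10.515 ≤ a1+…+a5=12.454 → R5 fires; C=5 R=9 Q=2
Draw 5: a1=0.240, a2=1.530, a3=7.578, a4=1.935, a5=2.340, a0=13.623; τ=−ln(0.1080)/13.623=0.163 → t=0.509; u2·a0=0.3388·13.623=4.615; a1+a2=1.770 < 4.615 ≤ a1+…+a3=9.348 → R3 fires; C=7 R=8 Q=1
Draw 6: a1=0.120, a2=1.360, a3=3.368, a4=2.709, a5=1.638, a0=9.195; τ=−ln(0.6675)/9.195=0.044 → t=0.553; u2·a0=0.4777·9.195=4.392; a1+a2=1.480 < 4.392 ≤ a1+…+a3=4.848 → R3 fires; C=9 R=7 Q=0
Draw 7: a1=0.000, a2=1.190, a3=0.000, a4=3.483, a5=0.000, a0=4.673; τ=−ln(0.3370)/4.673=0.233 → t=0.785; u2·a0=0.6438·4.673=3.008; a1+…+a3=1.190 < 3.008 ≤ a1+…+a4=4.673 → R4 fires; C=8 R=9 Q=0
Draw 8: a1=0.000, a2=1.530, a3=0.000, a4=3.096, a5=0.000, a0=4.626; τ=−ln(0.1389)/4.626=0.427 → t=1.212 > T=0.99: stop.
At T=0.99: C=8 R=9 Q=0; the largest is R.

Dominant species at T: R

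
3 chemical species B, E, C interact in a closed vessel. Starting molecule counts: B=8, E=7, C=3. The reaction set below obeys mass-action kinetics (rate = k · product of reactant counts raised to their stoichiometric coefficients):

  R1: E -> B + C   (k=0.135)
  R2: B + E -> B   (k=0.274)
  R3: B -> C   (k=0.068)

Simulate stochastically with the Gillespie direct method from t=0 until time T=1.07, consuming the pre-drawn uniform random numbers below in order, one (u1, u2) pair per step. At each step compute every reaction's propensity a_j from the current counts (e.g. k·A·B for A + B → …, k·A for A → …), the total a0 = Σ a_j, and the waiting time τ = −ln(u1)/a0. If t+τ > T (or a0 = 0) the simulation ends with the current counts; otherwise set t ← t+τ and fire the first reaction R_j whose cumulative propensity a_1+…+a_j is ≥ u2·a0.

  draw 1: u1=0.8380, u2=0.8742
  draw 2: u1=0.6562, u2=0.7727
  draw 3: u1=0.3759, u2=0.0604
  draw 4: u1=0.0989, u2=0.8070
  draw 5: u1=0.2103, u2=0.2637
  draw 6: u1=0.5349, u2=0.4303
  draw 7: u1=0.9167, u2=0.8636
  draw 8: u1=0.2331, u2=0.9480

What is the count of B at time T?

B at T = 7

t=0.000: B=8 E=7 C=3
Draw 1: a1=0.945, a2=15.344, a3=0.544, a0=16.833; τ=−ln(0.8380)/16.833=0.010 → t=0.010; u2·a0=0.8742·16.833=14.715; a1=0.945 < 14.715 ≤ a1+a2=16.289 → R2 fires; B=8 E=6 C=3
Draw 2: a1=0.810, a2=13.152, a3=0.544, a0=14.506; τ=−ln(0.6562)/14.506=0.029 → t=0.040; u2·a0=0.7727·14.506=11.209; a1=0.810 < 11.209 ≤ a1+a2=13.962 → R2 fires; B=8 E=5 C=3
Draw 3: a1=0.675, a2=10.960, a3=0.544, a0=12.179; τ=−ln(0.3759)/12.179=0.080 → t=0.120; u2·a0=0.0604·12.179=0.736; a1=0.675 < 0.736 ≤ a1+a2=11.635 → R2 fires; B=8 E=4 C=3
Draw 4: a1=0.540, a2=8.768, a3=0.544, a0=9.852; τ=−ln(0.0989)/9.852=0.235 → t=0.355; u2·a0=0.8070·9.852=7.951; a1=0.540 < 7.951 ≤ a1+a2=9.308 → R2 fires; B=8 E=3 C=3
Draw 5: a1=0.405, a2=6.576, a3=0.544, a0=7.525; τ=−ln(0.2103)/7.525=0.207 → t=0.562; u2·a0=0.2637·7.525=1.984; a1=0.405 < 1.984 ≤ a1+a2=6.981 → R2 fires; B=8 E=2 C=3
Draw 6: a1=0.270, a2=4.384, a3=0.544, a0=5.198; τ=−ln(0.5349)/5.198=0.120 → t=0.682; u2·a0=0.4303·5.198=2.237; a1=0.270 < 2.237 ≤ a1+a2=4.654 → R2 fires; B=8 E=1 C=3
Draw 7: a1=0.135, a2=2.192, a3=0.544, a0=2.871; τ=−ln(0.9167)/2.871=0.030 → t=0.713; u2·a0=0.8636·2.871=2.479; a1+a2=2.327 < 2.479 ≤ a1+…+a3=2.871 → R3 fires; B=7 E=1 C=4
Draw 8: a1=0.135, a2=1.918, a3=0.476, a0=2.529; τ=−ln(0.2331)/2.529=0.576 → t=1.288 > T=1.07: stop.
Read off B at T=1.07: 7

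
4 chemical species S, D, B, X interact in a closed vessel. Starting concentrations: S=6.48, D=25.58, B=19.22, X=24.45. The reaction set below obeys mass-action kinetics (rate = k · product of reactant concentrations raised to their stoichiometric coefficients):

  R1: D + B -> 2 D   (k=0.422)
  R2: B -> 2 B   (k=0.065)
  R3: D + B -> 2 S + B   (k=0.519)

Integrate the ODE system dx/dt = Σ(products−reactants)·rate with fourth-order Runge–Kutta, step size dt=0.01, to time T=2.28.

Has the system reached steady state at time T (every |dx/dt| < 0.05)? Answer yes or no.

RK4 with dt=0.01: 228 steps to T=2.28. Trajectory (selected grid times):
t=0.00: S=6.48 D=25.58 B=19.22 X=24.45
t=0.25: S=49.69 D=21.54 B=1.77 X=24.45
t=0.51: S=53.64 D=21.17 B=0.17 X=24.45
t=0.76: S=54.02 D=21.14 B=0.02 X=24.45
t=1.01: S=54.07 D=21.13 B=0.00 X=24.45
t=1.27: S=54.07 D=21.13 B=0.00 X=24.45
t=1.52: S=54.07 D=21.13 B=0.00 X=24.45
t=1.77: S=54.07 D=21.13 B=0.00 X=24.45
t=2.03: S=54.07 D=21.13 B=0.00 X=24.45
t=2.28: S=54.07 D=21.13 B=0.00 X=24.45
Rates at T: R1=0.0000, R2=0.0000, R3=0.0000
dx/dt at T (Σ net stoichiometry × rate): S=+0.0000, D=-0.0000, B=-0.0000, X=+0.0000
Largest |dx/dt| is |+0.0000| (S) < 0.05 → steady.

Steady state at T: yes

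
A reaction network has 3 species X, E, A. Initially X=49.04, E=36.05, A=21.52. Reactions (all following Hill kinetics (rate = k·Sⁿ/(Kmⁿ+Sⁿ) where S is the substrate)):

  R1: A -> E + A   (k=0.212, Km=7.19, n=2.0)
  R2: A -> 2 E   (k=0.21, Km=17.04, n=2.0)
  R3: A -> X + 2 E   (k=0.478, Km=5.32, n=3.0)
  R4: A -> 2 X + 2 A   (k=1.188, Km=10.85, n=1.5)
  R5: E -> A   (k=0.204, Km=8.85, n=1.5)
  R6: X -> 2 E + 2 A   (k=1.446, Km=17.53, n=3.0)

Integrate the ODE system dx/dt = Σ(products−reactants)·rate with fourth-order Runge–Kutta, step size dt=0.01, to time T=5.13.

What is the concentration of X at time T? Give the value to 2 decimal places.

RK4 with dt=0.01: 513 steps to T=5.13. Trajectory (selected grid times):
t=0.00: X=49.04 E=36.05 A=21.52
t=0.57: X=49.53 E=38.32 A=23.36
t=1.14: X=50.06 E=40.61 A=25.22
t=1.71: X=50.60 E=42.90 A=27.09
t=2.28: X=51.17 E=45.21 A=28.97
t=2.85: X=51.76 E=47.53 A=30.85
t=3.42: X=52.37 E=49.85 A=32.75
t=3.99: X=52.99 E=52.18 A=34.65
t=4.56: X=53.63 E=54.52 A=36.56
t=5.13: X=54.27 E=56.86 A=38.48
Read off X at T=5.13: 54.27

X at T = 54.27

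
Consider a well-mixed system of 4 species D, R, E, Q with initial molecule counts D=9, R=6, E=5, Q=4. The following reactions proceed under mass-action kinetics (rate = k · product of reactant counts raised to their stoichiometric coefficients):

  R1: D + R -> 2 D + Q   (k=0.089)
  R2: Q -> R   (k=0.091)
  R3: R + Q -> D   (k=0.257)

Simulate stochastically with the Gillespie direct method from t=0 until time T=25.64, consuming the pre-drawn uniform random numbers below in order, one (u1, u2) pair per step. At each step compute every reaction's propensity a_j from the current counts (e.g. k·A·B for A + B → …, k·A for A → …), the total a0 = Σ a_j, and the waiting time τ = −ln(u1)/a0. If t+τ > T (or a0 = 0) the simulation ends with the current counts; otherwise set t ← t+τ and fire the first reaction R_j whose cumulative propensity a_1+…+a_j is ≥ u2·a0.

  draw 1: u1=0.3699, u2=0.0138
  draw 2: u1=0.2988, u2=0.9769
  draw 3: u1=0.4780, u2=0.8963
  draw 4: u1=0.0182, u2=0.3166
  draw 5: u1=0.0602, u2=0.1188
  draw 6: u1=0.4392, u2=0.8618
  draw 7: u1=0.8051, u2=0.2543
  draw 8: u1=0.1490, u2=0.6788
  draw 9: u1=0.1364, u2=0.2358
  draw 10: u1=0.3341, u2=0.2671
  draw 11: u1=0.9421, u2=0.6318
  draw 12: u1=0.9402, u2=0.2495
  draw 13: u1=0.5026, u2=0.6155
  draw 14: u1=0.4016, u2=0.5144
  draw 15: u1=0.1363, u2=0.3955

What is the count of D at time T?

t=0.000: D=9 R=6 E=5 Q=4
Draw 1: a1=4.806, a2=0.364, a3=6.168, a0=11.338; τ=−ln(0.3699)/11.338=0.088 → t=0.088; u2·a0=0.0138·11.338=0.156 ≤ a1=4.806 → R1 fires; D=10 R=5 E=5 Q=5
Draw 2: a1=4.450, a2=0.455, a3=6.425, a0=11.330; τ=−ln(0.2988)/11.330=0.107 → t=0.194; u2·a0=0.9769·11.330=11.068; a1+a2=4.905 < 11.068 ≤ a1+…+a3=11.330 → R3 fires; D=11 R=4 E=5 Q=4
Draw 3: a1=3.916, a2=0.364, a3=4.112, a0=8.392; τ=−ln(0.4780)/8.392=0.088 → t=0.282; u2·a0=0.8963·8.392=7.522; a1+a2=4.280 < 7.522 ≤ a1+…+a3=8.392 → R3 fires; D=12 R=3 E=5 Q=3
Draw 4: a1=3.204, a2=0.273, a3=2.313, a0=5.790; τ=−ln(0.0182)/5.790=0.692 → t=0.974; u2·a0=0.3166·5.790=1.833 ≤ a1=3.204 → R1 fires; D=13 R=2 E=5 Q=4
Draw 5: a1=2.314, a2=0.364, a3=2.056, a0=4.734; τ=−ln(0.0602)/4.734=0.594 → t=1.568; u2·a0=0.1188·4.734=0.562 ≤ a1=2.314 → R1 fires; D=14 R=1 E=5 Q=5
Draw 6: a1=1.246, a2=0.455, a3=1.285, a0=2.986; τ=−ln(0.4392)/2.986=0.276 → t=1.843; u2·a0=0.8618·2.986=2.573; a1+a2=1.701 < 2.573 ≤ a1+…+a3=2.986 → R3 fires; D=15 R=0 E=5 Q=4
Draw 7: a1=0.000, a2=0.364, a3=0.000, a0=0.364; τ=−ln(0.8051)/0.364=0.596 → t=2.439; u2·a0=0.2543·0.364=0.093; a1=0.000 < 0.093 ≤ a1+a2=0.364 → R2 fires; D=15 R=1 E=5 Q=3
Draw 8: a1=1.335, a2=0.273, a3=0.771, a0=2.379; τ=−ln(0.1490)/2.379=0.800 → t=3.239; u2·a0=0.6788·2.379=1.615; a1+a2=1.608 < 1.615 ≤ a1+…+a3=2.379 → R3 fires; D=16 R=0 E=5 Q=2
Draw 9: a1=0.000, a2=0.182, a3=0.000, a0=0.182; τ=−ln(0.1364)/0.182=10.946 → t=14.185; u2·a0=0.2358·0.182=0.043; a1=0.000 < 0.043 ≤ a1+a2=0.182 → R2 fires; D=16 R=1 E=5 Q=1
Draw 10: a1=1.424, a2=0.091, a3=0.257, a0=1.772; τ=−ln(0.3341)/1.772=0.619 → t=14.804; u2·a0=0.2671·1.772=0.473 ≤ a1=1.424 → R1 fires; D=17 R=0 E=5 Q=2
Draw 11: a1=0.000, a2=0.182, a3=0.000, a0=0.182; τ=−ln(0.9421)/0.182=0.328 → t=15.132; u2·a0=0.6318·0.182=0.115; a1=0.000 < 0.115 ≤ a1+a2=0.182 → R2 fires; D=17 R=1 E=5 Q=1
Draw 12: a1=1.513, a2=0.091, a3=0.257, a0=1.861; τ=−ln(0.9402)/1.861=0.033 → t=15.165; u2·a0=0.2495·1.861=0.464 ≤ a1=1.513 → R1 fires; D=18 R=0 E=5 Q=2
Draw 13: a1=0.000, a2=0.182, a3=0.000, a0=0.182; τ=−ln(0.5026)/0.182=3.780 → t=18.945; u2·a0=0.6155·0.182=0.112; a1=0.000 < 0.112 ≤ a1+a2=0.182 → R2 fires; D=18 R=1 E=5 Q=1
Draw 14: a1=1.602, a2=0.091, a3=0.257, a0=1.950; τ=−ln(0.4016)/1.950=0.468 → t=19.413; u2·a0=0.5144·1.950=1.003 ≤ a1=1.602 → R1 fires; D=19 R=0 E=5 Q=2
Draw 15: a1=0.000, a2=0.182, a3=0.000, a0=0.182; τ=−ln(0.1363)/0.182=10.950 → t=30.363 > T=25.64: stop.
Read off D at T=25.64: 19

D at T = 19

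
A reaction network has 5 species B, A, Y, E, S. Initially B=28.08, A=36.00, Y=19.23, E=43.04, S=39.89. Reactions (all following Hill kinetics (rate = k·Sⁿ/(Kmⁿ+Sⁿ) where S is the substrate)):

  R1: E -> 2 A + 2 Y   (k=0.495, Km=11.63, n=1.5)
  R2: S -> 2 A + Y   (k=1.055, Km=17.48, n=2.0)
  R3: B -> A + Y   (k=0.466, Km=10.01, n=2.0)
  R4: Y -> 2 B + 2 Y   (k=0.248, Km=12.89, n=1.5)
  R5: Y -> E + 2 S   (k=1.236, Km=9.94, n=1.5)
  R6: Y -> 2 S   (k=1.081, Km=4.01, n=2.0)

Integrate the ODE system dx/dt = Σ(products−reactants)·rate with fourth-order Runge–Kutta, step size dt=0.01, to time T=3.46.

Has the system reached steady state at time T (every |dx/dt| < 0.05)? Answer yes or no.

RK4 with dt=0.01: 346 steps to T=3.46. Trajectory (selected grid times):
t=0.00: B=28.08 A=36.00 Y=19.23 E=43.04 S=39.89
t=0.38: B=28.04 A=37.16 Y=19.38 E=43.22 S=41.03
t=0.77: B=28.01 A=38.36 Y=19.53 E=43.40 S=42.19
t=1.15: B=27.98 A=39.54 Y=19.69 E=43.58 S=43.33
t=1.54: B=27.94 A=40.75 Y=19.85 E=43.77 S=44.49
t=1.92: B=27.91 A=41.93 Y=20.00 E=43.95 S=45.63
t=2.31: B=27.87 A=43.15 Y=20.16 E=44.14 S=46.79
t=2.69: B=27.84 A=44.35 Y=20.32 E=44.32 S=47.93
t=3.08: B=27.81 A=45.58 Y=20.49 E=44.51 S=49.10
t=3.46: B=27.78 A=46.78 Y=20.65 E=44.70 S=50.24
Rates at T: R1=0.4370, R2=0.9411, R3=0.4124, R4=0.1661, R5=0.9265, R6=1.0417
dx/dt at T (Σ net stoichiometry × rate): B=-0.0803, A=+3.1686, Y=+0.4253, E=+0.4895, S=+2.9954
Largest |dx/dt| is |+3.1686| (A) ≥ 0.05 → not steady.

Steady state at T: no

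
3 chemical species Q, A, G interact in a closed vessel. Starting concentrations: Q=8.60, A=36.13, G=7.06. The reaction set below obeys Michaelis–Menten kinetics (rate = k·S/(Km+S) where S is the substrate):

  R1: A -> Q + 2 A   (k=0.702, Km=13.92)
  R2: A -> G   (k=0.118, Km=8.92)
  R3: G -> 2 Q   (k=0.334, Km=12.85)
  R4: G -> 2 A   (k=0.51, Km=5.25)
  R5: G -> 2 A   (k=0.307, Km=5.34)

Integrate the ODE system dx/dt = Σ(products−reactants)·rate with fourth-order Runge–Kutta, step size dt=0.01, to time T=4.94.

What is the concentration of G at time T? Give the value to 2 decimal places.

G at T = 4.89

RK4 with dt=0.01: 494 steps to T=4.94. Trajectory (selected grid times):
t=0.00: Q=8.60 A=36.13 G=7.06
t=0.55: Q=9.01 A=36.87 G=6.79
t=1.10: Q=9.41 A=37.60 G=6.53
t=1.65: Q=9.82 A=38.32 G=6.28
t=2.20: Q=10.22 A=39.03 G=6.03
t=2.74: Q=10.62 A=39.73 G=5.79
t=3.29: Q=11.01 A=40.43 G=5.56
t=3.84: Q=11.41 A=41.12 G=5.33
t=4.39: Q=11.81 A=41.80 G=5.10
t=4.94: Q=12.20 A=42.47 G=4.89
Read off G at T=4.94: 4.89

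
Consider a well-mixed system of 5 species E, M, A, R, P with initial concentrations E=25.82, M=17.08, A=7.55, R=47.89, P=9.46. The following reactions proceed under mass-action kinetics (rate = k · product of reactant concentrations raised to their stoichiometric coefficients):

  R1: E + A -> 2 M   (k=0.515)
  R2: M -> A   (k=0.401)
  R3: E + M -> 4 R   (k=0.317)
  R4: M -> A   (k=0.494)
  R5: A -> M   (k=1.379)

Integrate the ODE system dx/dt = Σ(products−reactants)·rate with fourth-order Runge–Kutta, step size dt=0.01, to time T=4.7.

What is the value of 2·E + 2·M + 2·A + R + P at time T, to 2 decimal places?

Value at T = 158.25

Check how each reaction changes W = 2·E + 2·M + 2·A + R + P (weight of products minus weight of reactants):
R1: E + A -> 2 M: (2·2) − (2·1 + 2·1) = 4 − 4 = 0
R2: M -> A: (2·1) − (2·1) = 2 − 2 = 0
R3: E + M -> 4 R: (1·4) − (2·1 + 2·1) = 4 − 4 = 0
R4: M -> A: (2·1) − (2·1) = 2 − 2 = 0
R5: A -> M: (2·1) − (2·1) = 2 − 2 = 0
Every reaction leaves W unchanged, so W is conserved and no simulation is needed: W(T) = W(0) = 2·25.82 + 2·17.08 + 2·7.55 + 47.89 + 9.46 = 158.25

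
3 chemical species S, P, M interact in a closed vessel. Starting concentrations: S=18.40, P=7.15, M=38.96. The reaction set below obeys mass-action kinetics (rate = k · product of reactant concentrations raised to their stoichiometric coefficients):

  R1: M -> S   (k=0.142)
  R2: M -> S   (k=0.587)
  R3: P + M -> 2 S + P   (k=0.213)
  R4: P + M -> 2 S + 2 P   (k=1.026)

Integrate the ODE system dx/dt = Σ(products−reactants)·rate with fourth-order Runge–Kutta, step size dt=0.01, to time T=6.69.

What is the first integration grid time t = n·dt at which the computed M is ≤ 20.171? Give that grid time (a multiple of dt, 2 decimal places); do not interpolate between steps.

RK4 with dt=0.01: 669 steps to T=6.69. Trajectory (selected grid times):
t=0.00: S=18.40 P=7.15 M=38.96
t=0.03: S=47.98 P=19.11 M=23.82
t=0.04: S=59.20 P=23.69 M=18.13
t=0.74: S=95.13 P=38.42 M=0.00
t=1.49: S=95.13 P=38.42 M=0.00
t=2.23: S=95.13 P=38.42 M=0.00
t=2.97: S=95.13 P=38.42 M=0.00
t=3.72: S=95.13 P=38.42 M=0.00
t=4.46: S=95.13 P=38.42 M=0.00
t=5.20: S=95.13 P=38.42 M=0.00
t=5.95: S=95.13 P=38.42 M=0.00
t=6.69: S=95.13 P=38.42 M=0.00
M(0.03)=23.819 > 20.171 but M(0.04)=18.134 ≤ 20.171, so the first grid time is t=0.04.

Threshold first reached at t = 0.04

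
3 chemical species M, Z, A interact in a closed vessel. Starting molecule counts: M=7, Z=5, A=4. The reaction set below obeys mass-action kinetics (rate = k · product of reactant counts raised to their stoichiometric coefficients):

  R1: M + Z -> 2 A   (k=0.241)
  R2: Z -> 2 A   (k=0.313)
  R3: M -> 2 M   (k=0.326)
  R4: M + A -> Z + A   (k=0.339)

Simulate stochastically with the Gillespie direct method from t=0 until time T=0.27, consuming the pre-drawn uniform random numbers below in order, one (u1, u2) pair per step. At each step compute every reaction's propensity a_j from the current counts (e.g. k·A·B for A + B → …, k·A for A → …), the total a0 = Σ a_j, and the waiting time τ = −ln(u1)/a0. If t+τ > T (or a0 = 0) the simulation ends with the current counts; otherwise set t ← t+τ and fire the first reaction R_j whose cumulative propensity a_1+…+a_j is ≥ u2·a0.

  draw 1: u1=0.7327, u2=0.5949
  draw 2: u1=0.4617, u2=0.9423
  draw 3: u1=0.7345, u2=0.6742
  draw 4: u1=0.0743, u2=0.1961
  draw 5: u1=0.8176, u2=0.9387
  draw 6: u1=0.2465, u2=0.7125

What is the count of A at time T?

A at T = 6

t=0.000: M=7 Z=5 A=4
Draw 1: a1=8.435, a2=1.565, a3=2.282, a4=9.492, a0=21.774; τ=−ln(0.7327)/21.774=0.014 → t=0.014; u2·a0=0.5949·21.774=12.953; a1+…+a3=12.282 < 12.953 ≤ a1+…+a4=21.774 → R4 fires; M=6 Z=6 A=4
Draw 2: a1=8.676, a2=1.878, a3=1.956, a4=8.136, a0=20.646; τ=−ln(0.4617)/20.646=0.037 → t=0.052; u2·a0=0.9423·20.646=19.455; a1+…+a3=12.510 < 19.455 ≤ a1+…+a4=20.646 → R4 fires; M=5 Z=7 A=4
Draw 3: a1=8.435, a2=2.191, a3=1.630, a4=6.780, a0=19.036; τ=−ln(0.7345)/19.036=0.016 → t=0.068; u2·a0=0.6742·19.036=12.834; a1+…+a3=12.256 < 12.834 ≤ a1+…+a4=19.036 → R4 fires; M=4 Z=8 A=4
Draw 4: a1=7.712, a2=2.504, a3=1.304, a4=5.424, a0=16.944; τ=−ln(0.0743)/16.944=0.153 → t=0.221; u2·a0=0.1961·16.944=3.323 ≤ a1=7.712 → R1 fires; M=3 Z=7 A=6
Draw 5: a1=5.061, a2=2.191, a3=0.978, a4=6.102, a0=14.332; τ=−ln(0.8176)/14.332=0.014 → t=0.235; u2·a0=0.9387·14.332=13.453; a1+…+a3=8.230 < 13.453 ≤ a1+…+a4=14.332 → R4 fires; M=2 Z=8 A=6
Draw 6: a1=3.856, a2=2.504, a3=0.652, a4=4.068, a0=11.080; τ=−ln(0.2465)/11.080=0.126 → t=0.362 > T=0.27: stop.
Read off A at T=0.27: 6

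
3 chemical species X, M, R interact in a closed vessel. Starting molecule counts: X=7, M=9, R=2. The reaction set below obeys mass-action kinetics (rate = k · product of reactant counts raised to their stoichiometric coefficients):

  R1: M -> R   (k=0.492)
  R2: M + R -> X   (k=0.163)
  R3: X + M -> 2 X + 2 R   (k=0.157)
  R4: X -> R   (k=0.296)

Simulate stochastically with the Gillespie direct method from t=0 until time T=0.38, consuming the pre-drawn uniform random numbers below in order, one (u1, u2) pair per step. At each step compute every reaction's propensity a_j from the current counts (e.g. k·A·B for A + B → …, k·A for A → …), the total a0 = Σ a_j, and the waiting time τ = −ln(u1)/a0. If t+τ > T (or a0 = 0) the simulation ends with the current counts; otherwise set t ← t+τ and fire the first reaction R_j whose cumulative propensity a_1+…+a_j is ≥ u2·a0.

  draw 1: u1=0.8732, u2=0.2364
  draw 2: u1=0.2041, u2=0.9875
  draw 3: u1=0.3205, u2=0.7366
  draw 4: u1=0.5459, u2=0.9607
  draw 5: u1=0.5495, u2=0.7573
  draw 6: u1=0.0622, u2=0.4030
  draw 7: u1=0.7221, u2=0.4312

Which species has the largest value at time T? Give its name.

t=0.000: X=7 M=9 R=2
Draw 1: a1=4.428, a2=2.934, a3=9.891, a4=2.072, a0=19.325; τ=−ln(0.8732)/19.325=0.007 → t=0.007; u2·a0=0.2364·19.325=4.568; a1=4.428 < 4.568 ≤ a1+a2=7.362 → R2 fires; X=8 M=8 R=1
Draw 2: a1=3.936, a2=1.304, a3=10.048, a4=2.368, a0=17.656; τ=−ln(0.2041)/17.656=0.090 → t=0.097; u2·a0=0.9875·17.656=17.435; a1+…+a3=15.288 < 17.435 ≤ a1+…+a4=17.656 → R4 fires; X=7 M=8 R=2
Draw 3: a1=3.936, a2=2.608, a3=8.792, a4=2.072, a0=17.408; τ=−ln(0.3205)/17.408=0.065 → t=0.162; u2·a0=0.7366·17.408=12.823; a1+a2=6.544 < 12.823 ≤ a1+…+a3=15.336 → R3 fires; X=8 M=7 R=4
Draw 4: a1=3.444, a2=4.564, a3=8.792, a4=2.368, a0=19.168; τ=−ln(0.5459)/19.168=0.032 → t=0.194; u2·a0=0.9607·19.168=18.415; a1+…+a3=16.800 < 18.415 ≤ a1+…+a4=19.168 → R4 fires; X=7 M=7 R=5
Draw 5: a1=3.444, a2=5.705, a3=7.693, a4=2.072, a0=18.914; τ=−ln(0.5495)/18.914=0.032 → t=0.226; u2·a0=0.7573·18.914=14.324; a1+a2=9.149 < 14.324 ≤ a1+…+a3=16.842 → R3 fires; X=8 M=6 R=7
Draw 6: a1=2.952, a2=6.846, a3=7.536, a4=2.368, a0=19.702; τ=−ln(0.0622)/19.702=0.141 → t=0.367; u2·a0=0.4030·19.702=7.940; a1=2.952 < 7.940 ≤ a1+a2=9.798 → R2 fires; X=9 M=5 R=6
Draw 7: a1=2.460, a2=4.890, a3=7.065, a4=2.664, a0=17.079; τ=−ln(0.7221)/17.079=0.019 → t=0.386 > T=0.38: stop.
At T=0.38: X=9 M=5 R=6; the largest is X.

Dominant species at T: X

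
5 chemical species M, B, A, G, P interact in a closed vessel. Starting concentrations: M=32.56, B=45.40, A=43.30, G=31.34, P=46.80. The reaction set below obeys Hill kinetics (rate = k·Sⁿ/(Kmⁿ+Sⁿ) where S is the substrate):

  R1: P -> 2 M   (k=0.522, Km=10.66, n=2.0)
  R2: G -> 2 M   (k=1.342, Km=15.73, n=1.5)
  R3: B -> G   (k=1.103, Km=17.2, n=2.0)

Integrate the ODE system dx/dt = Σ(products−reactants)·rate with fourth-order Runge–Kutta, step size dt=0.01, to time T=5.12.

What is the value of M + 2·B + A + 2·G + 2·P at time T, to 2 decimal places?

Value at T = 322.94

Check how each reaction changes W = M + 2·B + A + 2·G + 2·P (weight of products minus weight of reactants):
R1: P -> 2 M: (1·2) − (2·1) = 2 − 2 = 0
R2: G -> 2 M: (1·2) − (2·1) = 2 − 2 = 0
R3: B -> G: (2·1) − (2·1) = 2 − 2 = 0
Every reaction leaves W unchanged, so W is conserved and no simulation is needed: W(T) = W(0) = 32.56 + 2·45.40 + 43.30 + 2·31.34 + 2·46.80 = 322.94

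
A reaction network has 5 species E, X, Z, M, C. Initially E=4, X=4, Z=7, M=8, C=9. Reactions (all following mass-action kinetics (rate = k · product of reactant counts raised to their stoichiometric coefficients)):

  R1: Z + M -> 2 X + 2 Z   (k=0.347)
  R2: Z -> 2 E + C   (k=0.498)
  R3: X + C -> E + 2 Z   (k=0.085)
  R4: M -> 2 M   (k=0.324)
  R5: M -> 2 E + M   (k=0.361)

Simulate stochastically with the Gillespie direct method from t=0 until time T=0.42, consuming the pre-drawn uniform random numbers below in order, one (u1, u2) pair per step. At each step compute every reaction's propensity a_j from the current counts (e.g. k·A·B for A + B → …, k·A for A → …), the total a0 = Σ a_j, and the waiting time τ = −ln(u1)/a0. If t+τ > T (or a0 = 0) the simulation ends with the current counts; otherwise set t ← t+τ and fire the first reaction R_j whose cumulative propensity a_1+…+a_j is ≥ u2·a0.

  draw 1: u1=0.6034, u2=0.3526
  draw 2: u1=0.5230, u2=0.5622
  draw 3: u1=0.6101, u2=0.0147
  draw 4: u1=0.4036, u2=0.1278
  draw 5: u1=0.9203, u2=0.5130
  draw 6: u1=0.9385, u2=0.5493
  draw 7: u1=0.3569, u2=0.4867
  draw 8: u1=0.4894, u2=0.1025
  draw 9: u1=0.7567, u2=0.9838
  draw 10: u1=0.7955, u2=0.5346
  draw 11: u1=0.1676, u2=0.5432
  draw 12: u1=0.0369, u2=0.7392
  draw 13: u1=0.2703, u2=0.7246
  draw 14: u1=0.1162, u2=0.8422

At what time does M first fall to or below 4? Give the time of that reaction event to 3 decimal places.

t=0.000: E=4 X=4 Z=7 M=8 C=9
Draw 1: a1=19.432, a2=3.486, a3=3.060, a4=2.592, a5=2.888, a0=31.458; τ=−ln(0.6034)/31.458=0.016 → t=0.016; u2·a0=0.3526·31.458=11.092 ≤ a1=19.432 → R1 fires; E=4 X=6 Z=8 M=7 C=9
Draw 2: a1=19.432, a2=3.984, a3=4.590, a4=2.268, a5=2.527, a0=32.801; τ=−ln(0.5230)/32.801=0.020 → t=0.036; u2·a0=0.5622·32.801=18.441 ≤ a1=19.432 → R1 fires; E=4 X=8 Z=9 M=6 C=9
Draw 3: a1=18.738, a2=4.482, a3=6.120, a4=1.944, a5=2.166, a0=33.450; τ=−ln(0.6101)/33.450=0.015 → t=0.051; u2·a0=0.0147·33.450=0.492 ≤ a1=18.738 → R1 fires; E=4 X=10 Z=10 M=5 C=9
Draw 4: a1=17.350, a2=4.980, a3=7.650, a4=1.620, a5=1.805, a0=33.405; τ=−ln(0.4036)/33.405=0.027 → t=0.078; u2·a0=0.1278·33.405=4.269 ≤ a1=17.350 → R1 fires; E=4 X=12 Z=11 M=4 C=9
Draw 5: a1=15.268, a2=5.478, a3=9.180, a4=1.296, a5=1.444, a0=32.666; τ=−ln(0.9203)/32.666=0.003 → t=0.080; u2·a0=0.5130·32.666=16.758; a1=15.268 < 16.758 ≤ a1+a2=20.746 → R2 fires; E=6 X=12 Z=10 M=4 C=10
Draw 6: a1=13.880, a2=4.980, a3=10.200, a4=1.296, a5=1.444, a0=31.800; τ=−ln(0.9385)/31.800=0.002 → t=0.082; u2·a0=0.5493·31.800=17.468; a1=13.880 < 17.468 ≤ a1+a2=18.860 → R2 fires; E=8 X=12 Z=9 M=4 C=11
Draw 7: a1=12.492, a2=4.482, a3=11.220, a4=1.296, a5=1.444, a0=30.934; τ=−ln(0.3569)/30.934=0.033 → t=0.116; u2·a0=0.4867·30.934=15.056; a1=12.492 < 15.056 ≤ a1+a2=16.974 → R2 fires; E=10 X=12 Z=8 M=4 C=12
Draw 8: a1=11.104, a2=3.984, a3=12.240, a4=1.296, a5=1.444, a0=30.068; τ=−ln(0.4894)/30.068=0.024 → t=0.139; u2·a0=0.1025·30.068=3.082 ≤ a1=11.104 → R1 fires; E=10 X=14 Z=9 M=3 C=12
Draw 9: a1=9.369, a2=4.482, a3=14.280, a4=0.972, a5=1.083, a0=30.186; τ=−ln(0.7567)/30.186=0.009 → t=0.149; u2·a0=0.9838·30.186=29.697; a1+…+a4=29.103 < 29.697 ≤ a1+…+a5=30.186 → R5 fires; E=12 X=14 Z=9 M=3 C=12
Draw 10: a1=9.369, a2=4.482, a3=14.280, a4=0.972, a5=1.083, a0=30.186; τ=−ln(0.7955)/30.186=0.008 → t=0.156; u2·a0=0.5346·30.186=16.137; a1+a2=13.851 < 16.137 ≤ a1+…+a3=28.131 → R3 fires; E=13 X=13 Z=11 M=3 C=11
Draw 11: a1=11.451, a2=5.478, a3=12.155, a4=0.972, a5=1.083, a0=31.139; τ=−ln(0.1676)/31.139=0.057 → t=0.214; u2·a0=0.5432·31.139=16.915; a1=11.451 < 16.915 ≤ a1+a2=16.929 → R2 fires; E=15 X=13 Z=10 M=3 C=12
Draw 12: a1=10.410, a2=4.980, a3=13.260, a4=0.972, a5=1.083, a0=30.705; τ=−ln(0.0369)/30.705=0.107 → t=0.321; u2·a0=0.7392·30.705=22.697; a1+a2=15.390 < 22.697 ≤ a1+…+a3=28.650 → R3 fires; E=16 X=12 Z=12 M=3 C=11
Draw 13: a1=12.492, a2=5.976, a3=11.220, a4=0.972, a5=1.083, a0=31.743; τ=−ln(0.2703)/31.743=0.041 → t=0.362; u2·a0=0.7246·31.743=23.001; a1+a2=18.468 < 23.001 ≤ a1+…+a3=29.688 → R3 fires; E=17 X=11 Z=14 M=3 C=10
Draw 14: a1=14.574, a2=6.972, a3=9.350, a4=0.972, a5=1.083, a0=32.951; τ=−ln(0.1162)/32.951=0.065 → t=0.428 > T=0.42: stop.
M first becomes ≤ 4 when it reaches 4 at the event at t=0.078.

Threshold first reached at t = 0.078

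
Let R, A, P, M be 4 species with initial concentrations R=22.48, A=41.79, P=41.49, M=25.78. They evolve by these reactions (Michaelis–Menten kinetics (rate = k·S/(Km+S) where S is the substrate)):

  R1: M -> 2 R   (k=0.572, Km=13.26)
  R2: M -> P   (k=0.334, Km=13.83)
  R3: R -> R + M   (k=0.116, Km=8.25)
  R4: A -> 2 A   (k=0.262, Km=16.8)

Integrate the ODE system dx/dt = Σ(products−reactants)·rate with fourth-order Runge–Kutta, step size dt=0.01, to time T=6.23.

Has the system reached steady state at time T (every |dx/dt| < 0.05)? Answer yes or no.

RK4 with dt=0.01: 623 steps to T=6.23. Trajectory (selected grid times):
t=0.00: R=22.48 A=41.79 P=41.49 M=25.78
t=0.69: R=23.00 A=41.92 P=41.64 M=25.43
t=1.38: R=23.52 A=42.05 P=41.79 M=25.08
t=2.08: R=24.04 A=42.18 P=41.94 M=24.73
t=2.77: R=24.55 A=42.31 P=42.09 M=24.39
t=3.46: R=25.06 A=42.44 P=42.23 M=24.04
t=4.15: R=25.57 A=42.57 P=42.38 M=23.70
t=4.85: R=26.08 A=42.70 P=42.53 M=23.36
t=5.54: R=26.58 A=42.83 P=42.67 M=23.03
t=6.23: R=27.08 A=42.96 P=42.81 M=22.70
Rates at T: R1=0.3611, R2=0.2075, R3=0.0889, R4=0.1883
dx/dt at T (Σ net stoichiometry × rate): R=+0.7221, A=+0.1883, P=+0.2075, M=-0.4797
Largest |dx/dt| is |+0.7221| (R) ≥ 0.05 → not steady.

Steady state at T: no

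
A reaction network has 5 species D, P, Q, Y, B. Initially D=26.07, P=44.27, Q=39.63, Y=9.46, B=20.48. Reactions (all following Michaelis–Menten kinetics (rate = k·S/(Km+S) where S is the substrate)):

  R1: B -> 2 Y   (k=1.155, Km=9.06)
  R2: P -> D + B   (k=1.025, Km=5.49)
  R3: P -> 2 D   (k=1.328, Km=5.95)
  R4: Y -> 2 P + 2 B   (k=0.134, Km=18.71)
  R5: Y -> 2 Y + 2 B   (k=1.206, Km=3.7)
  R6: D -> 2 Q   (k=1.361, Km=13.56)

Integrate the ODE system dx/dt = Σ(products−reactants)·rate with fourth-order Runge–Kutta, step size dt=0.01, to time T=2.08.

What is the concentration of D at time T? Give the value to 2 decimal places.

RK4 with dt=0.01: 208 steps to T=2.08. Trajectory (selected grid times):
t=0.00: D=26.07 P=44.27 Q=39.63 Y=9.46 B=20.48
t=0.23: D=26.61 P=43.81 Q=40.04 Y=10.02 B=20.93
t=0.46: D=27.15 P=43.36 Q=40.46 Y=10.59 B=21.38
t=0.69: D=27.69 P=42.90 Q=40.88 Y=11.16 B=21.84
t=0.92: D=28.22 P=42.45 Q=41.30 Y=11.73 B=22.30
t=1.16: D=28.78 P=41.98 Q=41.74 Y=12.33 B=22.79
t=1.39: D=29.31 P=41.52 Q=42.17 Y=12.92 B=23.26
t=1.62: D=29.83 P=41.08 Q=42.60 Y=13.50 B=23.74
t=1.85: D=30.36 P=40.63 Q=43.03 Y=14.10 B=24.22
t=2.08: D=30.88 P=40.18 Q=43.46 Y=14.69 B=24.70
Read off D at T=2.08: 30.88

D at T = 30.88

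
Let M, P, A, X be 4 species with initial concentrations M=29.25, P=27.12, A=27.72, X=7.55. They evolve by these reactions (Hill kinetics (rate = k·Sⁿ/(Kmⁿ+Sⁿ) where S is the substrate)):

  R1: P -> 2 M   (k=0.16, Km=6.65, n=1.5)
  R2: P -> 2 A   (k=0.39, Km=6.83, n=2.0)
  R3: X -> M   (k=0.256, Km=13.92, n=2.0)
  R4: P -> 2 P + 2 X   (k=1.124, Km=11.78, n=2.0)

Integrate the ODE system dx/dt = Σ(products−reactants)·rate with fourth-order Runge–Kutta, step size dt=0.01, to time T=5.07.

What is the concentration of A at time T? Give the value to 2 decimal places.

RK4 with dt=0.01: 507 steps to T=5.07. Trajectory (selected grid times):
t=0.00: M=29.25 P=27.12 A=27.72 X=7.55
t=0.56: M=29.45 P=27.36 A=28.13 X=8.57
t=1.13: M=29.65 P=27.62 A=28.55 X=9.61
t=1.69: M=29.86 P=27.86 A=28.96 X=10.63
t=2.25: M=30.08 P=28.11 A=29.37 X=11.64
t=2.82: M=30.31 P=28.36 A=29.79 X=12.67
t=3.38: M=30.53 P=28.62 A=30.21 X=13.68
t=3.94: M=30.77 P=28.87 A=30.62 X=14.68
t=4.51: M=31.01 P=29.12 A=31.04 X=15.70
t=5.07: M=31.26 P=29.38 A=31.46 X=16.71
Read off A at T=5.07: 31.46

A at T = 31.46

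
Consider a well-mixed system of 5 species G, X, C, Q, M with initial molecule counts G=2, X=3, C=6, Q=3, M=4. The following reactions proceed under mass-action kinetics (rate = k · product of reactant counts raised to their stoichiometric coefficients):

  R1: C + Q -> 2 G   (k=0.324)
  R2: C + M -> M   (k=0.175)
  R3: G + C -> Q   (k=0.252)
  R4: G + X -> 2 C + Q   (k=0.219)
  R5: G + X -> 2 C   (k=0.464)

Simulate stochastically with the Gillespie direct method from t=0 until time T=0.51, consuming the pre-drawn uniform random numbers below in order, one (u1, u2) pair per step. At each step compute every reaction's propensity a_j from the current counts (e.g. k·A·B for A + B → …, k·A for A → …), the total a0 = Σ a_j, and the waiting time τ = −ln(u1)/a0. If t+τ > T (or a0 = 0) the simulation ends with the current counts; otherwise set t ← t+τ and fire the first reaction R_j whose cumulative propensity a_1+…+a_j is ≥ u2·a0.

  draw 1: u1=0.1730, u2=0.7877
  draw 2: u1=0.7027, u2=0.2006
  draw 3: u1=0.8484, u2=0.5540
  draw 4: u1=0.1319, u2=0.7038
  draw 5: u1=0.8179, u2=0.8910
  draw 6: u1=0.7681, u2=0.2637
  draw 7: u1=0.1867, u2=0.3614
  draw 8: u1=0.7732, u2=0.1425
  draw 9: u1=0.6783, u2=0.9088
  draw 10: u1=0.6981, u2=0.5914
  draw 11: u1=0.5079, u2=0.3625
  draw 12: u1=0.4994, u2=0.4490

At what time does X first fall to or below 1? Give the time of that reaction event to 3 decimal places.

t=0.000: G=2 X=3 C=6 Q=3 M=4
Draw 1: a1=5.832, a2=4.200, a3=3.024, a4=1.314, a5=2.784, a0=17.154; τ=−ln(0.1730)/17.154=0.102 → t=0.102; u2·a0=0.7877·17.154=13.512; a1+…+a3=13.056 < 13.512 ≤ a1+…+a4=14.370 → R4 fires; G=1 X=2 C=8 Q=4 M=4
Draw 2: a1=10.368, a2=5.600, a3=2.016, a4=0.438, a5=0.928, a0=19.350; τ=−ln(0.7027)/19.350=0.018 → t=0.121; u2·a0=0.2006·19.350=3.882 ≤ a1=10.368 → R1 fires; G=3 X=2 C=7 Q=3 M=4
Draw 3: a1=6.804, a2=4.900, a3=5.292, a4=1.314, a5=2.784, a0=21.094; τ=−ln(0.8484)/21.094=0.008 → t=0.128; u2·a0=0.5540·21.094=11.686; a1=6.804 < 11.686 ≤ a1+a2=11.704 → R2 fires; G=3 X=2 C=6 Q=3 M=4
Draw 4: a1=5.832, a2=4.200, a3=4.536, a4=1.314, a5=2.784, a0=18.666; τ=−ln(0.1319)/18.666=0.109 → t=0.237; u2·a0=0.7038·18.666=13.137; a1+a2=10.032 < 13.137 ≤ a1+…+a3=14.568 → R3 fires; G=2 X=2 C=5 Q=4 M=4
Draw 5: a1=6.480, a2=3.500, a3=2.520, a4=0.876, a5=1.856, a0=15.232; τ=−ln(0.8179)/15.232=0.013 → t=0.250; u2·a0=0.8910·15.232=13.572; a1+…+a4=13.376 < 13.572 ≤ a1+…+a5=15.232 → R5 fires; G=1 X=1 C=7 Q=4 M=4
Draw 6: a1=9.072, a2=4.900, a3=1.764, a4=0.219, a5=0.464, a0=16.419; τ=−ln(0.7681)/16.419=0.016 → t=0.266; u2·a0=0.2637·16.419=4.330 ≤ a1=9.072 → R1 fires; G=3 X=1 C=6 Q=3 M=4
Draw 7: a1=5.832, a2=4.200, a3=4.536, a4=0.657, a5=1.392, a0=16.617; τ=−ln(0.1867)/16.617=0.101 → t=0.367; u2·a0=0.3614·16.617=6.005; a1=5.832 < 6.005 ≤ a1+a2=10.032 → R2 fires; G=3 X=1 C=5 Q=3 M=4
Draw 8: a1=4.860, a2=3.500, a3=3.780, a4=0.657, a5=1.392, a0=14.189; τ=−ln(0.7732)/14.189=0.018 → t=0.385; u2·a0=0.1425·14.189=2.022 ≤ a1=4.860 → R1 fires; G=5 X=1 C=4 Q=2 M=4
Draw 9: a1=2.592, a2=2.800, a3=5.040, a4=1.095, a5=2.320, a0=13.847; τ=−ln(0.6783)/13.847=0.028 → t=0.413; u2·a0=0.9088·13.847=12.584; a1+…+a4=11.527 < 12.584 ≤ a1+…+a5=13.847 → R5 fires; G=4 X=0 C=6 Q=2 M=4
Draw 10: a1=3.888, a2=4.200, a3=6.048, a4=0.000, a5=0.000, a0=14.136; τ=−ln(0.6981)/14.136=0.025 → t=0.439; u2·a0=0.5914·14.136=8.360; a1+a2=8.088 < 8.360 ≤ a1+…+a3=14.136 → R3 fires; G=3 X=0 C=5 Q=3 M=4
Draw 11: a1=4.860, a2=3.500, a3=3.780, a4=0.000, a5=0.000, a0=12.140; τ=−ln(0.5079)/12.140=0.056 → t=0.494; u2·a0=0.3625·12.140=4.401 ≤ a1=4.860 → R1 fires; G=5 X=0 C=4 Q=2 M=4
Draw 12: a1=2.592, a2=2.800, a3=5.040, a4=0.000, a5=0.000, a0=10.432; τ=−ln(0.4994)/10.432=0.067 → t=0.561 > T=0.51: stop.
X first becomes ≤ 1 when it reaches 1 at the event at t=0.250.

Threshold first reached at t = 0.250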